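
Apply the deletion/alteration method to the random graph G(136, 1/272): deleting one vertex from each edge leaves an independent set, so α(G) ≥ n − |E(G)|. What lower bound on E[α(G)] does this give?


E[|E(G)|] = C(136, 2)·p = 9180 · (1/272) = 135/4.
E[α(G)] ≥ n − E[|E(G)|] = 136 − 135/4 = 409/4.
Numerically: ≈ 102.250.
(This is only a lower bound; the true E[α(G)] may be larger.)

E[α(G)] ≥ 409/4 ≈ 102.250.


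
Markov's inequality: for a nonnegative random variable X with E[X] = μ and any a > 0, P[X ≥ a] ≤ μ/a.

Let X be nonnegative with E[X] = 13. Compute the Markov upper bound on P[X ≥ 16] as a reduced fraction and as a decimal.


μ = E[X] = 13, a = 16.
Markov: P[X ≥ 16] ≤ μ/a = (13)/16 = 13/16.
Numerically: ≈ 0.812500.
(Since a = 16 > μ = 13.000000, the bound 13/16 is < 1 and informative.)

P[X ≥ 16] ≤ 13/16 ≈ 0.812500.


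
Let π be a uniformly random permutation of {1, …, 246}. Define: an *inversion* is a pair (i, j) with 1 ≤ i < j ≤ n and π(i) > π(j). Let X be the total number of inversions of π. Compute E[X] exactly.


Write X = Σ X_I over the C(246, 2) = 30135 pairs i < j, with X_I the indicator of one inversion.
There are 30135 indicators.
For each fixed pair i < j, the values π(i) and π(j) are two distinct elements of {1, …, 246} in uniformly random order; by symmetry P[π(i) > π(j)] = 1/2.
By linearity: E[X] = 30135 · (1/2) = C(246, 2) · (1/2) = 30135/2 = 30135/2 ≈ 15067.500000.

E[X] = 30135/2 = 15067.500000.


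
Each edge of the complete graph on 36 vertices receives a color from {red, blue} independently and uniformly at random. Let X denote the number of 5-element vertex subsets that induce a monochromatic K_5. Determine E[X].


Let X = Σ_S X_S over the C(36, 5) = 376992 subsets S of size 5, where X_S = 1 if the K_5 on S is monochromatic.
For a fixed S, the K_5 on S has C(5, 2) = 10 edges. P[all 10 edges red] = (1/2)^10, and likewise for blue, so P[monochromatic] = 2·(1/2)^10 = 2^{1 − 10} = 1/512.
By linearity: E[X] = C(36, 5) · 2^{1 − 10} = 376992 · 1/512 = 11781/16.
Numerically: E[X] ≈ 736.31250.

E[X] = C(36,5)·2^(1−C(5,2)) = 11781/16 ≈ 736.31250.


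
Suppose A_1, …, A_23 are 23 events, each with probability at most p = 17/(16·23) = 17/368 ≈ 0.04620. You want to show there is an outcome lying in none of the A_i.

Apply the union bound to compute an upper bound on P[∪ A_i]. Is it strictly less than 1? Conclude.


Union bound: P[∪_{i=1}^{23} A_i] ≤ Σ_i P[A_i] ≤ 23·p = 23·(17/368) = 17/16.
Numerically: 17/16 ≈ 1.06250.
Is 17/16 < 1? NO.
Since the bound 17/16 is ≥ 1, the union bound is uninformative here; it does NOT by itself certify existence.

23·p = 17/16 ≈ 1.06250; existence NOT certified by the union bound.


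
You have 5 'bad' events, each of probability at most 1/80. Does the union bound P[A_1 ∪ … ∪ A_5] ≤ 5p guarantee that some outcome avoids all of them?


Union bound: P[∪_{i=1}^{5} A_i] ≤ Σ_i P[A_i] ≤ 5·p = 5·(1/80) = 1/16.
Numerically: 1/16 ≈ 0.0625.
Is 1/16 < 1? YES.
Since P[∪ A_i] ≤ 1/16 < 1, the complement has P[∩ A_i^c] ≥ 1 − 1/16 = 15/16 > 0, so some outcome avoids every A_i.

5·p = 1/16 ≈ 0.0625; existence CERTIFIED by the union bound.


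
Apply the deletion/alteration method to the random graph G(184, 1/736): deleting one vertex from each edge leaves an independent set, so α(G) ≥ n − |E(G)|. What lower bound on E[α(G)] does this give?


E[|E(G)|] = C(184, 2)·p = 16836 · (1/736) = 183/8.
E[α(G)] ≥ n − E[|E(G)|] = 184 − 183/8 = 1289/8.
Numerically: ≈ 161.1250.
(This is only a lower bound; the true E[α(G)] may be larger.)

E[α(G)] ≥ 1289/8 ≈ 161.1250.


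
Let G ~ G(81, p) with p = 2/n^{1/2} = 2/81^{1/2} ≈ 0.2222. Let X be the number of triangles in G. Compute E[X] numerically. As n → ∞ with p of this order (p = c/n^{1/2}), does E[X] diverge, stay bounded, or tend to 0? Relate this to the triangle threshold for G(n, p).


Number of potential triangles: C(81, 3) = 85320.
Each occurs with probability p³ ≈ (0.2222)³ ≈ 1.097394e-02.
By linearity: E[X] = C(81, 3)·p³ ≈ 85320 · 1.097394e-02 ≈ 936.2963.
Since α = 1/2 < 1, p = c/n^{1/2} ≫ 1/n is above the triangle threshold p ~ 1/n. Asymptotically E[X] ~ (c³/6)·n^{3(1−α)} = (2³/6)·n^{1.5} → ∞; triangles are abundant w.h.p.

E[X] ≈ 936.2963; in regime p = Θ(1/n^{1/2}) E[X] diverges (above the triangle threshold p ~ 1/n).


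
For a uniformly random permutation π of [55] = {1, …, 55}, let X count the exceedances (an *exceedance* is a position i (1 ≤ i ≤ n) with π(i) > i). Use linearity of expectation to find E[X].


Write X = Σ_{i=1}^{55} X_i, where X_i = 1_{π(i) > i}.
For each fixed i, π(i) is uniform over {1, …, 55} (marginal of a uniform permutation), so P[π(i) > i] = (n − i)/n. Summing: Σ_{i=1}^{55} (n − i)/n = (0 + 1 + … + 54)/55 = 55(55 − 1)/(2·55) = (55 − 1)/2.
Hence E[X] = Σ_{i=1}^{55} (55 − i)/55 = 27 ≈ 27.000.

E[X] = 27 = 27.000.


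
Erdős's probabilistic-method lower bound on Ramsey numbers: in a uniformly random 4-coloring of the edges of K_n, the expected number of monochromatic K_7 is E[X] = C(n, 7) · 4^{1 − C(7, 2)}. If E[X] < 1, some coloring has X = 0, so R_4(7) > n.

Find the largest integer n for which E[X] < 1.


We need C(n, 7) · 4^{1 − 21} < 1, i.e. C(n, 7) < 4^{21 − 1} = 1099511627776.
Check values of n near the boundary:
  n = 177: C(177, 7) = 957664425960; 957664425960 < 1099511627776? YES
  n = 178: C(178, 7) = 996867063280; 996867063280 < 1099511627776? YES
  n = 179: C(179, 7) = 1037437234460; 1037437234460 < 1099511627776? YES
  n = 180: C(180, 7) = 1079414463600; 1079414463600 < 1099511627776? YES
  n = 181: C(181, 7) = 1122839183400; 1122839183400 < 1099511627776? NO
The largest n with C(n, 7) < 1099511627776 is n = 180 (where E[X] = 67463403975/68719476736 ≈ 0.9817217). Hence R_4(7) > 180, i.e. R_4(7) ≥ 181.

Largest n = 180; hence R_4(7) > 180.


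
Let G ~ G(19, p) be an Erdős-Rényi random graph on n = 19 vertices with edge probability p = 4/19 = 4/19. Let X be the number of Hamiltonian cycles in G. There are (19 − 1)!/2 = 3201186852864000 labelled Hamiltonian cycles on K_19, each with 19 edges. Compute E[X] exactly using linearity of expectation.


K_19 has (19 − 1)!/2 = 3201186852864000 labelled Hamiltonian cycles.
For each such Hamiltonian cycle H, let X_H = 1 if all 19 edges of H are present in G. Then P[X_H = 1] = p^{19} = (4/19)^{19} = 274877906944/1978419655660313589123979.
Summing the indicators: E[X] = Σ_H E[X_H] = 3201186852864000 · p^{19} = 3201186852864000 · 274877906944/1978419655660313589123979 = 879935541851906811887616000/1978419655660313589123979.
Numerically: E[X] ≈ 444.77.

E[X] = 3201186852864000 · (4/19)^{19} = 879935541851906811887616000/1978419655660313589123979 ≈ 444.77.


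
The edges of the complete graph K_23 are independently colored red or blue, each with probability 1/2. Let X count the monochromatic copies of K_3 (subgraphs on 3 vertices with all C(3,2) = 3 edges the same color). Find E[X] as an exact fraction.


Let X = Σ_S X_S over the C(23, 3) = 1771 subsets S of size 3, where X_S = 1 if the K_3 on S is monochromatic.
For a fixed S, the K_3 on S has C(3, 2) = 3 edges. P[all 3 edges red] = (1/2)^3, and likewise for blue, so P[monochromatic] = 2·(1/2)^3 = 2^{1 − 3} = 1/4.
Summing: E[X] = C(23, 3) · 2^{1 − 3} = 1771 · 1/4 = 1771/4.
Numerically: E[X] ≈ 442.7500.

E[X] = C(23,3)·2^(1−C(3,2)) = 1771/4 ≈ 442.7500.


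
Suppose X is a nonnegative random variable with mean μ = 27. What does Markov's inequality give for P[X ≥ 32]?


μ = E[X] = 27, a = 32.
Markov: P[X ≥ 32] ≤ μ/a = (27)/32 = 27/32.
Numerically: ≈ 0.84375.
(Since a = 32 > μ = 27.00000, the bound 27/32 is < 1 and informative.)

P[X ≥ 32] ≤ 27/32 ≈ 0.84375.


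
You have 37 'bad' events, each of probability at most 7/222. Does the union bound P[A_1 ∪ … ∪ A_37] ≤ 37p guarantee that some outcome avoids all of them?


Union bound: P[∪_{i=1}^{37} A_i] ≤ Σ_i P[A_i] ≤ 37·p = 37·(7/222) = 7/6.
Numerically: 7/6 ≈ 1.166667.
Is 7/6 < 1? NO.
Since the bound 7/6 is ≥ 1, the union bound is uninformative here; it does NOT by itself certify existence.

37·p = 7/6 ≈ 1.166667; existence NOT certified by the union bound.


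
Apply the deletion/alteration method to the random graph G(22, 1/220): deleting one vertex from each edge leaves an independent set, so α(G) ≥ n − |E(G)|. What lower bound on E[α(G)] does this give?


E[|E(G)|] = C(22, 2)·p = 231 · (1/220) = 21/20.
E[α(G)] ≥ n − E[|E(G)|] = 22 − 21/20 = 419/20.
Numerically: ≈ 20.950.
(This is only a lower bound; the true E[α(G)] may be larger.)

E[α(G)] ≥ 419/20 ≈ 20.950.


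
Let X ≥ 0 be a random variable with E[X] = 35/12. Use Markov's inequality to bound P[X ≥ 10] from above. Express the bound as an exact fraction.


μ = E[X] = 35/12, a = 10.
Markov: P[X ≥ 10] ≤ μ/a = (35/12)/10 = 7/24.
Numerically: ≈ 0.2917.
(Since a = 10 > μ = 2.9167, the bound 7/24 is < 1 and informative.)

P[X ≥ 10] ≤ 7/24 ≈ 0.2917.


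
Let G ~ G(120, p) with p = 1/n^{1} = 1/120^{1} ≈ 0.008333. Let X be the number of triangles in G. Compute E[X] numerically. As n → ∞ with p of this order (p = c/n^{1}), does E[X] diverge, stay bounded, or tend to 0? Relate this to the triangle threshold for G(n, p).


Number of potential triangles: C(120, 3) = 280840.
Each occurs with probability p³ ≈ (0.008333)³ ≈ 5.787037e-07.
By linearity: E[X] = C(120, 3)·p³ ≈ 280840 · 5.787037e-07 ≈ 0.1625.
Here α = 1, so p = 1/n is exactly at the triangle threshold p ~ 1/n. Asymptotically E[X] → c³/6 = 1³/6 = 1/6 ≈ 0.1667, a bounded constant. In this regime the triangle count is asymptotically Poisson(c³/6).

E[X] ≈ 0.1625; in regime p = Θ(1/n^{1}) E[X] stays bounded (at the triangle threshold p ~ 1/n).


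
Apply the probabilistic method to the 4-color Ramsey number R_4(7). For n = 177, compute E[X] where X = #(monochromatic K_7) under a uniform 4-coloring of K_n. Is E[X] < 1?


E[X] = C(177, 7) · 4^{1 − 21} = 957664425960 · 4^{−20} = 957664425960/1099511627776.
As a reduced fraction: E[X] = 119708053245/137438953472 ≈ 0.8710.
Is E[X] < 1? YES.
Since E[X] < 1, there exists a 4-coloring of K_{177} with no monochromatic K_7; hence R_4(7) > 177.

E[X] = 119708053245/137438953472 ≈ 0.8710; E[X] < 1, so R_4(7) > 177.


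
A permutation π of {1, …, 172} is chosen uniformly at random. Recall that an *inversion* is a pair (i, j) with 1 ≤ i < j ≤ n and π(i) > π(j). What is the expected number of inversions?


Write X = Σ X_I over the C(172, 2) = 14706 pairs i < j, with X_I the indicator of one inversion.
There are 14706 indicators.
For each fixed pair i < j, the values π(i) and π(j) are two distinct elements of {1, …, 172} in uniformly random order; by symmetry P[π(i) > π(j)] = 1/2.
By linearity: E[X] = 14706 · (1/2) = C(172, 2) · (1/2) = 14706/2 = 7353 ≈ 7353.00000.

E[X] = 7353 = 7353.00000.


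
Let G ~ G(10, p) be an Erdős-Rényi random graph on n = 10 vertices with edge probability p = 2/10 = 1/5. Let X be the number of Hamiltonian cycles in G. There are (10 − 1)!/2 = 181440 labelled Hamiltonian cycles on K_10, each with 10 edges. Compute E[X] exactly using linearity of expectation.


K_10 has (10 − 1)!/2 = 181440 labelled Hamiltonian cycles.
For each such Hamiltonian cycle H, let X_H = 1 if all 10 edges of H are present in G. Then P[X_H = 1] = p^{10} = (1/5)^{10} = 1/9765625.
By linearity of expectation: E[X] = Σ_H E[X_H] = 181440 · p^{10} = 181440 · 1/9765625 = 36288/1953125.
Numerically: E[X] ≈ 0.0185795.

E[X] = 181440 · (1/5)^{10} = 36288/1953125 ≈ 0.0185795.


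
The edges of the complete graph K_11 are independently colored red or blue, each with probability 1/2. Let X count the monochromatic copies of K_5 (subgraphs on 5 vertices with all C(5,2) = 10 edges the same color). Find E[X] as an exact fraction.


Let X = Σ_S X_S over the C(11, 5) = 462 subsets S of size 5, where X_S = 1 if the K_5 on S is monochromatic.
For a fixed S, the K_5 on S has C(5, 2) = 10 edges. P[all 10 edges red] = (1/2)^10, and likewise for blue, so P[monochromatic] = 2·(1/2)^10 = 2^{1 − 10} = 1/512.
Summing: E[X] = C(11, 5) · 2^{1 − 10} = 462 · 1/512 = 231/256.
Numerically: E[X] ≈ 0.9023.

E[X] = C(11,5)·2^(1−C(5,2)) = 231/256 ≈ 0.9023.


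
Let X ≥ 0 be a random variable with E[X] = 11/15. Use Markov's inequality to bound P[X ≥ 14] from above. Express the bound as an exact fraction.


μ = E[X] = 11/15, a = 14.
Markov: P[X ≥ 14] ≤ μ/a = (11/15)/14 = 11/210.
Numerically: ≈ 0.052381.
(Since a = 14 > μ = 0.733333, the bound 11/210 is < 1 and informative.)

P[X ≥ 14] ≤ 11/210 ≈ 0.052381.


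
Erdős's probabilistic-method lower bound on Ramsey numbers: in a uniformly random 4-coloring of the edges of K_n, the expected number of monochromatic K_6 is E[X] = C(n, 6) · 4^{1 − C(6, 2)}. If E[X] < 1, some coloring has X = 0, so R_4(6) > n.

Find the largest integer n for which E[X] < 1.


We need C(n, 6) · 4^{1 − 15} < 1, i.e. C(n, 6) < 4^{15 − 1} = 268435456.
Check values of n near the boundary:
  n = 76: C(76, 6) = 218618940; 218618940 < 268435456? YES
  n = 77: C(77, 6) = 237093780; 237093780 < 268435456? YES
  n = 78: C(78, 6) = 256851595; 256851595 < 268435456? YES
  n = 79: C(79, 6) = 277962685; 277962685 < 268435456? NO
  n = 80: C(80, 6) = 300500200; 300500200 < 268435456? NO
  n = 81: C(81, 6) = 324540216; 324540216 < 268435456? NO
The largest n with C(n, 6) < 268435456 is n = 78 (where E[X] = 256851595/268435456 ≈ 0.957). Hence R_4(6) > 78, i.e. R_4(6) ≥ 79.

Largest n = 78; hence R_4(6) > 78.


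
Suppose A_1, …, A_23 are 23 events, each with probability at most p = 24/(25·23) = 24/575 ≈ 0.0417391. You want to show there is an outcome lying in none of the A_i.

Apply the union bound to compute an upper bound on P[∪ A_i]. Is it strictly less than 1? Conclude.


Union bound: P[∪_{i=1}^{23} A_i] ≤ Σ_i P[A_i] ≤ 23·p = 23·(24/575) = 24/25.
Numerically: 24/25 ≈ 0.9600000.
Is 24/25 < 1? YES.
Since P[∪ A_i] ≤ 24/25 < 1, the complement has P[∩ A_i^c] ≥ 1 − 24/25 = 1/25 > 0, so some outcome avoids every A_i.

23·p = 24/25 ≈ 0.9600000; existence CERTIFIED by the union bound.


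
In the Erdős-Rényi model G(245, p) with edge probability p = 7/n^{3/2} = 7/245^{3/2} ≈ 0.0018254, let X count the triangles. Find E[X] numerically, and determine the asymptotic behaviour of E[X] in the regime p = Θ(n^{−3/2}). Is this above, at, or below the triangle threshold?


Number of potential triangles: C(245, 3) = 2421090.
Each occurs with probability p³ ≈ (0.0018254)³ ≈ 6.0820045e-09.
By linearity: E[X] = C(245, 3)·p³ ≈ 2421090 · 6.0820045e-09 ≈ 0.01473.
Since α = 3/2 > 1, p = c/n^{3/2} = o(1/n) is below the triangle threshold p ~ 1/n. Asymptotically E[X] ~ (c³/6)·n^{3(1−α)} = (7³/6)·n^{-1.5} → 0, so by Markov's inequality G has no triangles w.h.p.

E[X] ≈ 0.01473; in regime p = Θ(1/n^{3/2}) E[X] tends to 0 (below the triangle threshold p ~ 1/n).


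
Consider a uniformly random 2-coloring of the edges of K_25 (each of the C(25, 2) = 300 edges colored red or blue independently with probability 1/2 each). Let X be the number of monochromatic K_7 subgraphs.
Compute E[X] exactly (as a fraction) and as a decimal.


Let X = Σ_S X_S over the C(25, 7) = 480700 subsets S of size 7, where X_S = 1 if the K_7 on S is monochromatic.
For a fixed S, the K_7 on S has C(7, 2) = 21 edges. P[all 21 edges red] = (1/2)^21, and likewise for blue, so P[monochromatic] = 2·(1/2)^21 = 2^{1 − 21} = 1/1048576.
Summing: E[X] = C(25, 7) · 2^{1 − 21} = 480700 · 1/1048576 = 120175/262144.
Numerically: E[X] ≈ 0.4584.

E[X] = C(25,7)·2^(1−C(7,2)) = 120175/262144 ≈ 0.4584.


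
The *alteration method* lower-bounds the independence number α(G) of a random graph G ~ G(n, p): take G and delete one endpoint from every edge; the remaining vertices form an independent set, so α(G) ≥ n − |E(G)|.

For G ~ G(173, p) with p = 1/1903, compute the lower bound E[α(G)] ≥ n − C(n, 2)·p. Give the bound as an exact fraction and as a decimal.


E[|E(G)|] = C(173, 2)·p = 14878 · (1/1903) = 86/11.
E[α(G)] ≥ n − E[|E(G)|] = 173 − 86/11 = 1817/11.
Numerically: ≈ 165.1818.
(This is only a lower bound; the true E[α(G)] may be larger.)

E[α(G)] ≥ 1817/11 ≈ 165.1818.


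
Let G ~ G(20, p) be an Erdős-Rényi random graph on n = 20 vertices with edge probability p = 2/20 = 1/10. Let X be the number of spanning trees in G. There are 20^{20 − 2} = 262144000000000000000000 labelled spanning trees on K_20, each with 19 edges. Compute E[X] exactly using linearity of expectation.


K_20 has 20^{20 − 2} = 262144000000000000000000 labelled spanning trees.
For each such spanning tree H, let X_H = 1 if all 19 edges of H are present in G. Then P[X_H = 1] = p^{19} = (1/10)^{19} = 1/10000000000000000000.
By linearity of expectation: E[X] = Σ_H E[X_H] = 262144000000000000000000 · p^{19} = 262144000000000000000000 · 1/10000000000000000000 = 131072/5.
Numerically: E[X] ≈ 2.62e+04.

E[X] = 262144000000000000000000 · (1/10)^{19} = 131072/5 ≈ 2.62e+04.


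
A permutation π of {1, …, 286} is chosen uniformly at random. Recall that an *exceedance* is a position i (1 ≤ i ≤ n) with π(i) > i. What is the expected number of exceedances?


Write X = Σ_{i=1}^{286} X_i, where X_i = 1_{π(i) > i}.
For each fixed i, π(i) is uniform over {1, …, 286} (marginal of a uniform permutation), so P[π(i) > i] = (n − i)/n. Summing: Σ_{i=1}^{286} (n − i)/n = (0 + 1 + … + 285)/286 = 286(286 − 1)/(2·286) = (286 − 1)/2.
Hence E[X] = Σ_{i=1}^{286} (286 − i)/286 = 285/2 ≈ 142.50000.

E[X] = 285/2 = 142.50000.


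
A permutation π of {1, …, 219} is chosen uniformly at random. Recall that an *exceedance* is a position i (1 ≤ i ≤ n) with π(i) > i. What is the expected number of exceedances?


Write X = Σ_{i=1}^{219} X_i, where X_i = 1_{π(i) > i}.
For each fixed i, π(i) is uniform over {1, …, 219} (marginal of a uniform permutation), so P[π(i) > i] = (n − i)/n. Summing: Σ_{i=1}^{219} (n − i)/n = (0 + 1 + … + 218)/219 = 219(219 − 1)/(2·219) = (219 − 1)/2.
Hence E[X] = Σ_{i=1}^{219} (219 − i)/219 = 109 ≈ 109.000.

E[X] = 109 = 109.000.


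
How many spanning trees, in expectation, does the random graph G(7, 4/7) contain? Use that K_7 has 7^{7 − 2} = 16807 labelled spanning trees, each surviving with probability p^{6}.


K_7 has 7^{7 − 2} = 16807 labelled spanning trees.
For each such spanning tree H, let X_H = 1 if all 6 edges of H are present in G. Then P[X_H = 1] = p^{6} = (4/7)^{6} = 4096/117649.
Summing the indicators: E[X] = Σ_H E[X_H] = 16807 · p^{6} = 16807 · 4096/117649 = 4096/7.
Numerically: E[X] ≈ 585.1.

E[X] = 16807 · (4/7)^{6} = 4096/7 ≈ 585.1.


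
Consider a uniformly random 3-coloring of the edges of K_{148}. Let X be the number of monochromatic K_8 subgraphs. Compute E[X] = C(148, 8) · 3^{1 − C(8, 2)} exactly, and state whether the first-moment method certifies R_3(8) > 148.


E[X] = C(148, 8) · 3^{1 − 28} = 4709614623714 · 3^{−27} = 4709614623714/7625597484987.
As a reduced fraction: E[X] = 523290513746/847288609443 ≈ 0.618.
Is E[X] < 1? YES.
Since E[X] < 1, there exists a 3-coloring of K_{148} with no monochromatic K_8; hence R_3(8) > 148.

E[X] = 523290513746/847288609443 ≈ 0.618; E[X] < 1, so R_3(8) > 148.


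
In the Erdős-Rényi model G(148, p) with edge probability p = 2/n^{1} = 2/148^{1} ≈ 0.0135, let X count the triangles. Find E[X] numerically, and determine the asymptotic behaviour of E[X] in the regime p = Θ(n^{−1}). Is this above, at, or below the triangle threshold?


Number of potential triangles: C(148, 3) = 529396.
Each occurs with probability p³ ≈ (0.0135)³ ≈ 2.46777e-06.
By linearity: E[X] = C(148, 3)·p³ ≈ 529396 · 2.46777e-06 ≈ 1.306.
Here α = 1, so p = 2/n is exactly at the triangle threshold p ~ 1/n. Asymptotically E[X] → c³/6 = 2³/6 = 4/3 ≈ 1.333, a bounded constant. In this regime the triangle count is asymptotically Poisson(c³/6).

E[X] ≈ 1.306; in regime p = Θ(1/n^{1}) E[X] stays bounded (at the triangle threshold p ~ 1/n).


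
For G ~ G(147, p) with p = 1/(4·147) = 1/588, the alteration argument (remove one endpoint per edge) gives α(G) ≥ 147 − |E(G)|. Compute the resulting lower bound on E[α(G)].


E[|E(G)|] = C(147, 2)·p = 10731 · (1/588) = 73/4.
E[α(G)] ≥ n − E[|E(G)|] = 147 − 73/4 = 515/4.
Numerically: ≈ 128.750000.
(This is only a lower bound; the true E[α(G)] may be larger.)

E[α(G)] ≥ 515/4 ≈ 128.750000.


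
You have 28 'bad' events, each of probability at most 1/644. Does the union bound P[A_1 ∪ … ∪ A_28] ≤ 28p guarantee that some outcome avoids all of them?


Union bound: P[∪_{i=1}^{28} A_i] ≤ Σ_i P[A_i] ≤ 28·p = 28·(1/644) = 1/23.
Numerically: 1/23 ≈ 0.043.
Is 1/23 < 1? YES.
Since P[∪ A_i] ≤ 1/23 < 1, the complement has P[∩ A_i^c] ≥ 1 − 1/23 = 22/23 > 0, so some outcome avoids every A_i.

28·p = 1/23 ≈ 0.043; existence CERTIFIED by the union bound.


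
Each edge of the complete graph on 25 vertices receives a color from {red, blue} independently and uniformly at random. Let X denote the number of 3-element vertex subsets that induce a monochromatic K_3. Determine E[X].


Let X = Σ_S X_S over the C(25, 3) = 2300 subsets S of size 3, where X_S = 1 if the K_3 on S is monochromatic.
For a fixed S, the K_3 on S has C(3, 2) = 3 edges. P[all 3 edges red] = (1/2)^3, and likewise for blue, so P[monochromatic] = 2·(1/2)^3 = 2^{1 − 3} = 1/4.
Summing: E[X] = C(25, 3) · 2^{1 − 3} = 2300 · 1/4 = 575.
Numerically: E[X] ≈ 575.000000.

E[X] = C(25,3)·2^(1−C(3,2)) = 575 ≈ 575.000000.


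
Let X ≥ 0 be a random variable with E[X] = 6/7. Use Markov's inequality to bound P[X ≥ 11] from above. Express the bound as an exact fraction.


μ = E[X] = 6/7, a = 11.
Markov: P[X ≥ 11] ≤ μ/a = (6/7)/11 = 6/77.
Numerically: ≈ 0.077922.
(Since a = 11 > μ = 0.857143, the bound 6/77 is < 1 and informative.)

P[X ≥ 11] ≤ 6/77 ≈ 0.077922.


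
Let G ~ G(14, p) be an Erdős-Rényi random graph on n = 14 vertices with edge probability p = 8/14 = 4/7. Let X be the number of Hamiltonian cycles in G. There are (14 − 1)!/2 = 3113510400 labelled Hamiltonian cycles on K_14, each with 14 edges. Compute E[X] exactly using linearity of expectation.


K_14 has (14 − 1)!/2 = 3113510400 labelled Hamiltonian cycles.
For each such Hamiltonian cycle H, let X_H = 1 if all 14 edges of H are present in G. Then P[X_H = 1] = p^{14} = (4/7)^{14} = 268435456/678223072849.
By linearity of expectation: E[X] = Σ_H E[X_H] = 3113510400 · p^{14} = 3113510400 · 268435456/678223072849 = 119396654854963200/96889010407.
Numerically: E[X] ≈ 1.23e+06.

E[X] = 3113510400 · (4/7)^{14} = 119396654854963200/96889010407 ≈ 1.23e+06.


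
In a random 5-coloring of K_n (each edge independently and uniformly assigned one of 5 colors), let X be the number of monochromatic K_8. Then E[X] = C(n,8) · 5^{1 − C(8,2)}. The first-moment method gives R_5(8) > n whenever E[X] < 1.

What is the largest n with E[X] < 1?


We need C(n, 8) · 5^{1 − 28} < 1, i.e. C(n, 8) < 5^{28 − 1} = 7450580596923828125.
Check values of n near the boundary:
  n = 861: C(861, 8) = 7250034996615275865; 7250034996615275865 < 7450580596923828125? YES
  n = 862: C(862, 8) = 7317951015318931845; 7317951015318931845 < 7450580596923828125? YES
  n = 863: C(863, 8) = 7386423071602617757; 7386423071602617757 < 7450580596923828125? YES
  n = 864: C(864, 8) = 7455455062926006708; 7455455062926006708 < 7450580596923828125? NO
  n = 865: C(865, 8) = 7525050909487743060; 7525050909487743060 < 7450580596923828125? NO
  n = 866: C(866, 8) = 7595214554331451620; 7595214554331451620 < 7450580596923828125? NO
The largest n with C(n, 8) < 7450580596923828125 is n = 863 (where E[X] = 7386423071602617757/7450580596923828125 ≈ 0.9914). Hence R_5(8) > 863, i.e. R_5(8) ≥ 864.

Largest n = 863; hence R_5(8) > 863.


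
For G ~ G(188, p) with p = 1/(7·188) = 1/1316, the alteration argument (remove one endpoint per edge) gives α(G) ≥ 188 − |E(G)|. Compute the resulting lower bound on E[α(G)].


E[|E(G)|] = C(188, 2)·p = 17578 · (1/1316) = 187/14.
E[α(G)] ≥ n − E[|E(G)|] = 188 − 187/14 = 2445/14.
Numerically: ≈ 174.642857.
(This is only a lower bound; the true E[α(G)] may be larger.)

E[α(G)] ≥ 2445/14 ≈ 174.642857.


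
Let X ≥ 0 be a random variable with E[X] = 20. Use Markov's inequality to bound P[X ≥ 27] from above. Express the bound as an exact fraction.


μ = E[X] = 20, a = 27.
Markov: P[X ≥ 27] ≤ μ/a = (20)/27 = 20/27.
Numerically: ≈ 0.74074.
(Since a = 27 > μ = 20.00000, the bound 20/27 is < 1 and informative.)

P[X ≥ 27] ≤ 20/27 ≈ 0.74074.


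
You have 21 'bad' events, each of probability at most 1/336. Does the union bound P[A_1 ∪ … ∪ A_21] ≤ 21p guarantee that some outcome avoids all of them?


Union bound: P[∪_{i=1}^{21} A_i] ≤ Σ_i P[A_i] ≤ 21·p = 21·(1/336) = 1/16.
Numerically: 1/16 ≈ 0.062.
Is 1/16 < 1? YES.
Since P[∪ A_i] ≤ 1/16 < 1, the complement has P[∩ A_i^c] ≥ 1 − 1/16 = 15/16 > 0, so some outcome avoids every A_i.

21·p = 1/16 ≈ 0.062; existence CERTIFIED by the union bound.


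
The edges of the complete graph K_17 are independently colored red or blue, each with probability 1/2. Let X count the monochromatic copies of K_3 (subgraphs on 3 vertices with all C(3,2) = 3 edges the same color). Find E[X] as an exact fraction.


Let X = Σ_S X_S over the C(17, 3) = 680 subsets S of size 3, where X_S = 1 if the K_3 on S is monochromatic.
For a fixed S, the K_3 on S has C(3, 2) = 3 edges. P[all 3 edges red] = (1/2)^3, and likewise for blue, so P[monochromatic] = 2·(1/2)^3 = 2^{1 − 3} = 1/4.
By linearity: E[X] = C(17, 3) · 2^{1 − 3} = 680 · 1/4 = 170.
Numerically: E[X] ≈ 170.000000.

E[X] = C(17,3)·2^(1−C(3,2)) = 170 ≈ 170.000000.


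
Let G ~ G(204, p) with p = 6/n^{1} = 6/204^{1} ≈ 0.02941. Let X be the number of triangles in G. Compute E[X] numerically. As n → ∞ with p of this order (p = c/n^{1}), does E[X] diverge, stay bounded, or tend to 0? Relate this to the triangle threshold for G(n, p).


Number of potential triangles: C(204, 3) = 1394204.
Each occurs with probability p³ ≈ (0.02941)³ ≈ 2.544270e-05.
By linearity: E[X] = C(204, 3)·p³ ≈ 1394204 · 2.544270e-05 ≈ 35.4723.
Here α = 1, so p = 6/n is exactly at the triangle threshold p ~ 1/n. Asymptotically E[X] → c³/6 = 6³/6 = 36 ≈ 36.0000, a bounded constant. In this regime the triangle count is asymptotically Poisson(c³/6).

E[X] ≈ 35.4723; in regime p = Θ(1/n^{1}) E[X] stays bounded (at the triangle threshold p ~ 1/n).


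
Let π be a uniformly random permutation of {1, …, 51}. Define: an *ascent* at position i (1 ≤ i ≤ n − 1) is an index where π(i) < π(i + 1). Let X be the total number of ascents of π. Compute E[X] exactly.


Write X = Σ X_I over i = 1, …, 50, with X_I the indicator of one ascent.
There are 50 indicators.
For each fixed i, the pair (π(i), π(i+1)) is a uniformly random ordered pair of distinct values from {1, …, 51}; by symmetry P[π(i) < π(i+1)] = 1/2.
By linearity: E[X] = 50 · (1/2) = (51 − 1) · (1/2) = 25 ≈ 25.000.

E[X] = 25 = 25.000.


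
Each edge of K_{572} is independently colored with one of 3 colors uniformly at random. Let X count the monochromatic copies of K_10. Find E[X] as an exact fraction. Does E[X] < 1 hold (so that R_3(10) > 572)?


E[X] = C(572, 10) · 3^{1 − 45} = 954640815642161682606 · 3^{−44} = 954640815642161682606/984770902183611232881.
As a reduced fraction: E[X] = 106071201738017964734/109418989131512359209 ≈ 0.969.
Is E[X] < 1? YES.
Since E[X] < 1, there exists a 3-coloring of K_{572} with no monochromatic K_10; hence R_3(10) > 572.

E[X] = 106071201738017964734/109418989131512359209 ≈ 0.969; E[X] < 1, so R_3(10) > 572.


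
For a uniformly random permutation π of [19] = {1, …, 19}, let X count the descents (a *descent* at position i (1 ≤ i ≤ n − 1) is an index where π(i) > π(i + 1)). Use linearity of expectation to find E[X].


Write X = Σ X_I over i = 1, …, 18, with X_I the indicator of one descent.
There are 18 indicators.
For each fixed i, the pair (π(i), π(i+1)) is a uniformly random ordered pair of distinct values from {1, …, 19}; by symmetry P[π(i) > π(i+1)] = 1/2.
By linearity: E[X] = 18 · (1/2) = (19 − 1) · (1/2) = 9 ≈ 9.00000.

E[X] = 9 = 9.00000.


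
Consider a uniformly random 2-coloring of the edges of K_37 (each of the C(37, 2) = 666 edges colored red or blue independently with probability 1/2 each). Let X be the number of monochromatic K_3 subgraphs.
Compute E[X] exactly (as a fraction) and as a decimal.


Let X = Σ_S X_S over the C(37, 3) = 7770 subsets S of size 3, where X_S = 1 if the K_3 on S is monochromatic.
For a fixed S, the K_3 on S has C(3, 2) = 3 edges. P[all 3 edges red] = (1/2)^3, and likewise for blue, so P[monochromatic] = 2·(1/2)^3 = 2^{1 − 3} = 1/4.
Summing: E[X] = C(37, 3) · 2^{1 − 3} = 7770 · 1/4 = 3885/2.
Numerically: E[X] ≈ 1942.5000.

E[X] = C(37,3)·2^(1−C(3,2)) = 3885/2 ≈ 1942.5000.


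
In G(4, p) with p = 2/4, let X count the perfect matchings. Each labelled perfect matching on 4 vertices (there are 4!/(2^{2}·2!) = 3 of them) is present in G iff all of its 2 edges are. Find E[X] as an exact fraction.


K_4 has 4!/(2^{2}·2!) = 3 labelled perfect matchings.
For each such perfect matching H, let X_H = 1 if all 2 edges of H are present in G. Then P[X_H = 1] = p^{2} = (1/2)^{2} = 1/4.
Summing the indicators: E[X] = Σ_H E[X_H] = 3 · p^{2} = 3 · 1/4 = 3/4.
Numerically: E[X] ≈ 0.75.

E[X] = 3 · (1/2)^{2} = 3/4 ≈ 0.75.


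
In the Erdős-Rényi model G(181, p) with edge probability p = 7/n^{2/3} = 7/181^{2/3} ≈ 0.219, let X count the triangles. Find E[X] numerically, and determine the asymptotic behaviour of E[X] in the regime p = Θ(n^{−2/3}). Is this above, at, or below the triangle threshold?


Number of potential triangles: C(181, 3) = 971970.
Each occurs with probability p³ ≈ (0.219)³ ≈ 1.04698e-02.
By linearity: E[X] = C(181, 3)·p³ ≈ 971970 · 1.04698e-02 ≈ 10176.298.
Since α = 2/3 < 1, p = c/n^{2/3} ≫ 1/n is above the triangle threshold p ~ 1/n. Asymptotically E[X] ~ (c³/6)·n^{3(1−α)} = (7³/6)·n^{1} → ∞; triangles are abundant w.h.p.

E[X] ≈ 10176.298; in regime p = Θ(1/n^{2/3}) E[X] diverges (above the triangle threshold p ~ 1/n).


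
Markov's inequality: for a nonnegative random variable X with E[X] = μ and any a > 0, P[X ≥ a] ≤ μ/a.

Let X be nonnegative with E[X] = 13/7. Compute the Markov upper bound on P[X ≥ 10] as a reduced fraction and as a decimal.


μ = E[X] = 13/7, a = 10.
Markov: P[X ≥ 10] ≤ μ/a = (13/7)/10 = 13/70.
Numerically: ≈ 0.18571.
(Since a = 10 > μ = 1.85714, the bound 13/70 is < 1 and informative.)

P[X ≥ 10] ≤ 13/70 ≈ 0.18571.


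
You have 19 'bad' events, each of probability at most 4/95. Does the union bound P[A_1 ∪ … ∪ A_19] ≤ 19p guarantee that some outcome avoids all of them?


Union bound: P[∪_{i=1}^{19} A_i] ≤ Σ_i P[A_i] ≤ 19·p = 19·(4/95) = 4/5.
Numerically: 4/5 ≈ 0.8000000.
Is 4/5 < 1? YES.
Since P[∪ A_i] ≤ 4/5 < 1, the complement has P[∩ A_i^c] ≥ 1 − 4/5 = 1/5 > 0, so some outcome avoids every A_i.

19·p = 4/5 ≈ 0.8000000; existence CERTIFIED by the union bound.


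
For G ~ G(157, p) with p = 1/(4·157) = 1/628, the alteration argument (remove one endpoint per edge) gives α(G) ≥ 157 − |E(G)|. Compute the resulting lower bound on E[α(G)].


E[|E(G)|] = C(157, 2)·p = 12246 · (1/628) = 39/2.
E[α(G)] ≥ n − E[|E(G)|] = 157 − 39/2 = 275/2.
Numerically: ≈ 137.50000.
(This is only a lower bound; the true E[α(G)] may be larger.)

E[α(G)] ≥ 275/2 ≈ 137.50000.


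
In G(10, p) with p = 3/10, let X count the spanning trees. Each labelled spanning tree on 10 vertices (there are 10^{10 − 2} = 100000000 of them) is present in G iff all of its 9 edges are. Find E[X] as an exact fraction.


K_10 has 10^{10 − 2} = 100000000 labelled spanning trees.
For each such spanning tree H, let X_H = 1 if all 9 edges of H are present in G. Then P[X_H = 1] = p^{9} = (3/10)^{9} = 19683/1000000000.
By linearity of expectation: E[X] = Σ_H E[X_H] = 100000000 · p^{9} = 100000000 · 19683/1000000000 = 19683/10.
Numerically: E[X] ≈ 1968.

E[X] = 100000000 · (3/10)^{9} = 19683/10 ≈ 1968.


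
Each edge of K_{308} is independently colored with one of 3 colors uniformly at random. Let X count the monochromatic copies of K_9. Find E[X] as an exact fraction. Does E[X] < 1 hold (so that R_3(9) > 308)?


E[X] = C(308, 9) · 3^{1 − 36} = 61088326838816200 · 3^{−35} = 61088326838816200/50031545098999707.
As a reduced fraction: E[X] = 61088326838816200/50031545098999707 ≈ 1.220996.
Is E[X] < 1? NO.
Since E[X] ≥ 1, the first-moment bound is inconclusive at n = 308; it does NOT by itself certify R_3(9) > 308.

E[X] = 61088326838816200/50031545098999707 ≈ 1.220996; E[X] ≥ 1; first-moment method inconclusive here.


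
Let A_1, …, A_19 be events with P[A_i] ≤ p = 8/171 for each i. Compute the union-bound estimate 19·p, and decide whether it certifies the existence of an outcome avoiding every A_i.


Union bound: P[∪_{i=1}^{19} A_i] ≤ Σ_i P[A_i] ≤ 19·p = 19·(8/171) = 8/9.
Numerically: 8/9 ≈ 0.8888889.
Is 8/9 < 1? YES.
Since P[∪ A_i] ≤ 8/9 < 1, the complement has P[∩ A_i^c] ≥ 1 − 8/9 = 1/9 > 0, so some outcome avoids every A_i.

19·p = 8/9 ≈ 0.8888889; existence CERTIFIED by the union bound.


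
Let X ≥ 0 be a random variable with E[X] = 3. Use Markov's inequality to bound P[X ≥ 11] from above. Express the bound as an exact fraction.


μ = E[X] = 3, a = 11.
Markov: P[X ≥ 11] ≤ μ/a = (3)/11 = 3/11.
Numerically: ≈ 0.2727.
(Since a = 11 > μ = 3.0000, the bound 3/11 is < 1 and informative.)

P[X ≥ 11] ≤ 3/11 ≈ 0.2727.


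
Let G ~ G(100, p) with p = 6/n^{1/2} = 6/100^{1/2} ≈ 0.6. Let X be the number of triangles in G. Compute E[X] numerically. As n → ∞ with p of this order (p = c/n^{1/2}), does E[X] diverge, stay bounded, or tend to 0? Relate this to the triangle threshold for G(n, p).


Number of potential triangles: C(100, 3) = 161700.
Each occurs with probability p³ ≈ (0.6)³ ≈ 2.160000e-01.
By linearity: E[X] = C(100, 3)·p³ ≈ 161700 · 2.160000e-01 ≈ 34927.2000.
Since α = 1/2 < 1, p = c/n^{1/2} ≫ 1/n is above the triangle threshold p ~ 1/n. Asymptotically E[X] ~ (c³/6)·n^{3(1−α)} = (6³/6)·n^{1.5} → ∞; triangles are abundant w.h.p.

E[X] ≈ 34927.2000; in regime p = Θ(1/n^{1/2}) E[X] diverges (above the triangle threshold p ~ 1/n).


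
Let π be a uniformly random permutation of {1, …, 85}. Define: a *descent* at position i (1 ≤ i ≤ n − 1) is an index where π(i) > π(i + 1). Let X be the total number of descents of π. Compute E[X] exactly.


Write X = Σ X_I over i = 1, …, 84, with X_I the indicator of one descent.
There are 84 indicators.
For each fixed i, the pair (π(i), π(i+1)) is a uniformly random ordered pair of distinct values from {1, …, 85}; by symmetry P[π(i) > π(i+1)] = 1/2.
By linearity: E[X] = 84 · (1/2) = (85 − 1) · (1/2) = 42 ≈ 42.0000.

E[X] = 42 = 42.0000.


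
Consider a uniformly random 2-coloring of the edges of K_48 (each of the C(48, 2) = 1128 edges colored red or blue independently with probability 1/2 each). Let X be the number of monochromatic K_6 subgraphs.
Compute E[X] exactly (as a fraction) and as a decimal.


Let X = Σ_S X_S over the C(48, 6) = 12271512 subsets S of size 6, where X_S = 1 if the K_6 on S is monochromatic.
For a fixed S, the K_6 on S has C(6, 2) = 15 edges. P[all 15 edges red] = (1/2)^15, and likewise for blue, so P[monochromatic] = 2·(1/2)^15 = 2^{1 − 15} = 1/16384.
By linearity: E[X] = C(48, 6) · 2^{1 − 15} = 12271512 · 1/16384 = 1533939/2048.
Numerically: E[X] ≈ 748.994.

E[X] = C(48,6)·2^(1−C(6,2)) = 1533939/2048 ≈ 748.994.


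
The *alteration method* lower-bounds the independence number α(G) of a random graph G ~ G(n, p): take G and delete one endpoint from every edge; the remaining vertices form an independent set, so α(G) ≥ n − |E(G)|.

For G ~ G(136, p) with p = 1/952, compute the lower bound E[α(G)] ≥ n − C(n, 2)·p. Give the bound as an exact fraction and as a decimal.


E[|E(G)|] = C(136, 2)·p = 9180 · (1/952) = 135/14.
E[α(G)] ≥ n − E[|E(G)|] = 136 − 135/14 = 1769/14.
Numerically: ≈ 126.3571.
(This is only a lower bound; the true E[α(G)] may be larger.)

E[α(G)] ≥ 1769/14 ≈ 126.3571.


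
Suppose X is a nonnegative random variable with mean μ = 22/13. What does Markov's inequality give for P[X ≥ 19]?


μ = E[X] = 22/13, a = 19.
Markov: P[X ≥ 19] ≤ μ/a = (22/13)/19 = 22/247.
Numerically: ≈ 0.08907.
(Since a = 19 > μ = 1.69231, the bound 22/247 is < 1 and informative.)

P[X ≥ 19] ≤ 22/247 ≈ 0.08907.


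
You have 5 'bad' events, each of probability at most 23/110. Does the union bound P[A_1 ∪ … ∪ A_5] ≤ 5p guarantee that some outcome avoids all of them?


Union bound: P[∪_{i=1}^{5} A_i] ≤ Σ_i P[A_i] ≤ 5·p = 5·(23/110) = 23/22.
Numerically: 23/22 ≈ 1.045.
Is 23/22 < 1? NO.
Since the bound 23/22 is ≥ 1, the union bound is uninformative here; it does NOT by itself certify existence.

5·p = 23/22 ≈ 1.045; existence NOT certified by the union bound.


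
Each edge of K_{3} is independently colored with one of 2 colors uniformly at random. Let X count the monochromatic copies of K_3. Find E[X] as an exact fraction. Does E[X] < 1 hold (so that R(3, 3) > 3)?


E[X] = C(3, 3) · 2^{1 − 3} = 1 · 2^{−2} = 1/4.
As a reduced fraction: E[X] = 1/4 ≈ 0.250000.
Is E[X] < 1? YES.
Since E[X] < 1, there exists a 2-coloring of K_{3} with no monochromatic K_3; hence R(3, 3) > 3.

E[X] = 1/4 ≈ 0.250000; E[X] < 1, so R(3, 3) > 3.


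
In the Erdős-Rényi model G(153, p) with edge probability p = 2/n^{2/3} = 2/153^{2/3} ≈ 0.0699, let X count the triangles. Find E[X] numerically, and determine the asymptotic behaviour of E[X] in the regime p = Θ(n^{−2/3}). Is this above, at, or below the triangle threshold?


Number of potential triangles: C(153, 3) = 585276.
Each occurs with probability p³ ≈ (0.0699)³ ≈ 3.41749e-04.
By linearity: E[X] = C(153, 3)·p³ ≈ 585276 · 3.41749e-04 ≈ 200.017.
Since α = 2/3 < 1, p = c/n^{2/3} ≫ 1/n is above the triangle threshold p ~ 1/n. Asymptotically E[X] ~ (c³/6)·n^{3(1−α)} = (2³/6)·n^{1} → ∞; triangles are abundant w.h.p.

E[X] ≈ 200.017; in regime p = Θ(1/n^{2/3}) E[X] diverges (above the triangle threshold p ~ 1/n).


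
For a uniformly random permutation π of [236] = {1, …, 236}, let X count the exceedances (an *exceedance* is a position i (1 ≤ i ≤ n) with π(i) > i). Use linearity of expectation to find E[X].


Write X = Σ_{i=1}^{236} X_i, where X_i = 1_{π(i) > i}.
For each fixed i, π(i) is uniform over {1, …, 236} (marginal of a uniform permutation), so P[π(i) > i] = (n − i)/n. Summing: Σ_{i=1}^{236} (n − i)/n = (0 + 1 + … + 235)/236 = 236(236 − 1)/(2·236) = (236 − 1)/2.
Hence E[X] = Σ_{i=1}^{236} (236 − i)/236 = 235/2 ≈ 117.5000.

E[X] = 235/2 = 117.5000.


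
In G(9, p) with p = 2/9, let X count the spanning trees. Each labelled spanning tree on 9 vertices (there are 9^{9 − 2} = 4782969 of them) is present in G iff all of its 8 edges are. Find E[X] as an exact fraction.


K_9 has 9^{9 − 2} = 4782969 labelled spanning trees.
For each such spanning tree H, let X_H = 1 if all 8 edges of H are present in G. Then P[X_H = 1] = p^{8} = (2/9)^{8} = 256/43046721.
Summing the indicators: E[X] = Σ_H E[X_H] = 4782969 · p^{8} = 4782969 · 256/43046721 = 256/9.
Numerically: E[X] ≈ 28.44.

E[X] = 4782969 · (2/9)^{8} = 256/9 ≈ 28.44.
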